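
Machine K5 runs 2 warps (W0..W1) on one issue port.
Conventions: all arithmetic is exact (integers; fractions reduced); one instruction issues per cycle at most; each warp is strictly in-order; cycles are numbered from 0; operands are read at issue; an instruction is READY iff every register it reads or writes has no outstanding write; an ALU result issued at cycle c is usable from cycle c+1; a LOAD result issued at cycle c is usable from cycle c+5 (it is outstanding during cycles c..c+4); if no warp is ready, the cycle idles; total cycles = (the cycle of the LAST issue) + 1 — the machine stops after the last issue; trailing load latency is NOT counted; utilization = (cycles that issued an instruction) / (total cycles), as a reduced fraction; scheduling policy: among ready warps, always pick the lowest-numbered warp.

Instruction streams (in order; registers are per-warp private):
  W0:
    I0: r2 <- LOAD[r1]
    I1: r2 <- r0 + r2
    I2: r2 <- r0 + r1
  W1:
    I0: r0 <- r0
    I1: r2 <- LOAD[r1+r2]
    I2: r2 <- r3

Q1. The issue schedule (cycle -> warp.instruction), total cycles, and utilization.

cycle 0: W0.I0
cycle 1: W1.I0
cycle 2: W1.I1
cycle 3: idle
cycle 4: idle
cycle 5: W0.I1
cycle 6: W0.I2
cycle 7: W1.I2

Answer: 8 cycles, utilization 3/4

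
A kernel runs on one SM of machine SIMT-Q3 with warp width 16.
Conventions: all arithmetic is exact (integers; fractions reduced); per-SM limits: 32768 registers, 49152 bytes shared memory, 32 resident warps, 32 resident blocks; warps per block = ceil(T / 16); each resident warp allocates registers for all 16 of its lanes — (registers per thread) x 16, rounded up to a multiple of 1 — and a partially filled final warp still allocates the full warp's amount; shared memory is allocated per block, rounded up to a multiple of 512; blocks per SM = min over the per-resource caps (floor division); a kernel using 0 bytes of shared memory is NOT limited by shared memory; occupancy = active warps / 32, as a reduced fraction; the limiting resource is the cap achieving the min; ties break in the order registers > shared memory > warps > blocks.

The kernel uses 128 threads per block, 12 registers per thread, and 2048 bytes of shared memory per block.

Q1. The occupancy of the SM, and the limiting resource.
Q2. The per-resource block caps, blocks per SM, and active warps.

Answer: occupancy 1, limited by warps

registers: 21 blocks
shared memory: 24 blocks
warps: 4 blocks
blocks: 32 blocks

Answer: 4 blocks, 32 active warps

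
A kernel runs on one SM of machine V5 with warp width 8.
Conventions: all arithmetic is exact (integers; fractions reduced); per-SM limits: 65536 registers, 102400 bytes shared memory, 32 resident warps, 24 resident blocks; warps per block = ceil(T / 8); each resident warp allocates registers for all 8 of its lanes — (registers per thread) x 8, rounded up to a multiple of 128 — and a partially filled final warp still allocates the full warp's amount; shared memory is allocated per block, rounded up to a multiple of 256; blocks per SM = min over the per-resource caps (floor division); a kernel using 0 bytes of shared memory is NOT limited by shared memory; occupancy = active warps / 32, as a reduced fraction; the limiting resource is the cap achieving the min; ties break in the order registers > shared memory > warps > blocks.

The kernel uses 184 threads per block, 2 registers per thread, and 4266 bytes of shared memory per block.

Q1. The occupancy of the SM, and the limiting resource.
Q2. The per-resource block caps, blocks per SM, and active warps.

Answer: occupancy 23/32, limited by warps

registers: 22 blocks
shared memory: 23 blocks
warps: 1 block
blocks: 24 blocks

Answer: 1 block, 23 active warps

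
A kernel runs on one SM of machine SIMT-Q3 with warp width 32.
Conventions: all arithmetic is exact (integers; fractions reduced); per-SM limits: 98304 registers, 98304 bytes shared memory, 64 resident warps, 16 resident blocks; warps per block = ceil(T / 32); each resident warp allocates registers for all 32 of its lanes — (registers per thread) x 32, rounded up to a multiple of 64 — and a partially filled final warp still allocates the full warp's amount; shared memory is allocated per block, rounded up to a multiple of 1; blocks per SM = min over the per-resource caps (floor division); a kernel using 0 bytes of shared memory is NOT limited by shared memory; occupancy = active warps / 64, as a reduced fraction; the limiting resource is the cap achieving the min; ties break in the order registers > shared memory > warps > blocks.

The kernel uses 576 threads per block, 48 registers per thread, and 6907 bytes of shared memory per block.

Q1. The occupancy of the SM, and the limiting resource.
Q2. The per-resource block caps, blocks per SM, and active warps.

Answer: occupancy 27/32, limited by registers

registers: 3 blocks
shared memory: 14 blocks
warps: 3 blocks
blocks: 16 blocks

Answer: 3 blocks, 54 active warps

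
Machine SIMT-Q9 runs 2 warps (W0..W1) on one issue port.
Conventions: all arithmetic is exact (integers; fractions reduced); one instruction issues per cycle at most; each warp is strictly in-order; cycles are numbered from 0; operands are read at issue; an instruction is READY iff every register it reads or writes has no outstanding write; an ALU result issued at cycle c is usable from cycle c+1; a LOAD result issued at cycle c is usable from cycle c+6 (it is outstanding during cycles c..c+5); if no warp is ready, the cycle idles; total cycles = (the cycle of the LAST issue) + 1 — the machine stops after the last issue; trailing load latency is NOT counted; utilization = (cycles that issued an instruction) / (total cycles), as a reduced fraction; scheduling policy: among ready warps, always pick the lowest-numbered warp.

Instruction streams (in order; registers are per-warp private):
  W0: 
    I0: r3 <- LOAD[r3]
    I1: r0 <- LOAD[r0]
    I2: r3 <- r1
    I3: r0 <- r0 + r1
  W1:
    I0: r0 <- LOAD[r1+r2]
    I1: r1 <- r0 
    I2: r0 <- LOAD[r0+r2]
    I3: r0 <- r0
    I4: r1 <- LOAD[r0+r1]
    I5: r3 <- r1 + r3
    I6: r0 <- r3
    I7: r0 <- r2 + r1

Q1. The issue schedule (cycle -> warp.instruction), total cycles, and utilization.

cycle 0: W0.I0
cycle 1: W0.I1
cycle 2: W1.I0
cycle 3: idle
cycle 4: idle
cycle 5: idle
cycle 6: W0.I2
cycle 7: W0.I3
cycle 8: W1.I1
cycle 9: W1.I2
cycle 10: idle
cycle 11: idle
cycle 12: idle
cycle 13: idle
cycle 14: idle
cycle 15: W1.I3
cycle 16: W1.I4
cycle 17: idle
cycle 18: idle
cycle 19: idle
cycle 20: idle
cycle 21: idle
cycle 22: W1.I5
cycle 23: W1.I6
cycle 24: W1.I7

Answer: 25 cycles, utilization 12/25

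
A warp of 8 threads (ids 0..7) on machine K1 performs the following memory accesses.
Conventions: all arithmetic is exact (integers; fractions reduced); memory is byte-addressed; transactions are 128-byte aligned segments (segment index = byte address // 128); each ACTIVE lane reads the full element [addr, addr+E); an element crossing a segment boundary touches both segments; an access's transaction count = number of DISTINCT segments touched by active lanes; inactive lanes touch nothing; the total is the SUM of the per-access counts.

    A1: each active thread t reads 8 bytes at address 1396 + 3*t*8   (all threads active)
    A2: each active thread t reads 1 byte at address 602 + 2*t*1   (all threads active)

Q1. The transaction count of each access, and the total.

A1: 3 transactions
A2: 1 transaction

Answer: 3,1; total 4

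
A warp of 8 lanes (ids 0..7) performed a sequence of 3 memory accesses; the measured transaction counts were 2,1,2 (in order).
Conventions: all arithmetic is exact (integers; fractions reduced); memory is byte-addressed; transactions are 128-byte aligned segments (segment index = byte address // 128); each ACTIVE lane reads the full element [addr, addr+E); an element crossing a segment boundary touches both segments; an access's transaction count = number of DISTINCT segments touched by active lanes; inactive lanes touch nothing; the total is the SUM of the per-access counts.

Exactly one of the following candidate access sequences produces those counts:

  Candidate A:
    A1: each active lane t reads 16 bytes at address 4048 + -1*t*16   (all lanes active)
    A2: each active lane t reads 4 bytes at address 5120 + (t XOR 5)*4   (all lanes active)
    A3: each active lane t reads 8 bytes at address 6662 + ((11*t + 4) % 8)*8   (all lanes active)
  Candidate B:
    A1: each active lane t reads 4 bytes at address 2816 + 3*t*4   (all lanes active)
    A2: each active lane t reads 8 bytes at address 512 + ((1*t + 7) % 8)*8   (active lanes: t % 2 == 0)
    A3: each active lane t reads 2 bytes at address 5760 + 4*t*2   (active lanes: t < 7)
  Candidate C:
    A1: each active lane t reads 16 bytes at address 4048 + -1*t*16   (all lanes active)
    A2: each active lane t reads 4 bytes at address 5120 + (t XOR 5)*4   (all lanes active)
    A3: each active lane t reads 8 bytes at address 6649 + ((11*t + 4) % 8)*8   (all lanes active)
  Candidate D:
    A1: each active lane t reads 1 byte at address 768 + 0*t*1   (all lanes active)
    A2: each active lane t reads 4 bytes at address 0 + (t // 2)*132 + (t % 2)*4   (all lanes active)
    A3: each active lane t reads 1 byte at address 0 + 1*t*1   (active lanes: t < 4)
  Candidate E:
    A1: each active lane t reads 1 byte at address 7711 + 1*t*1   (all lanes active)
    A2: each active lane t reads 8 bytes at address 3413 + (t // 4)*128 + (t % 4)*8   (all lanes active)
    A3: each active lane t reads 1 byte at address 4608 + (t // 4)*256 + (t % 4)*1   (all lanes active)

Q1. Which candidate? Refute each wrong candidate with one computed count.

A: A3 gives 1 transaction, not 2
B: A1 gives 1 transaction, not 2
D: A1 gives 1 transaction, not 2
E: A1 gives 1 transaction, not 2
C: all counts match (2,1,2)

Answer: C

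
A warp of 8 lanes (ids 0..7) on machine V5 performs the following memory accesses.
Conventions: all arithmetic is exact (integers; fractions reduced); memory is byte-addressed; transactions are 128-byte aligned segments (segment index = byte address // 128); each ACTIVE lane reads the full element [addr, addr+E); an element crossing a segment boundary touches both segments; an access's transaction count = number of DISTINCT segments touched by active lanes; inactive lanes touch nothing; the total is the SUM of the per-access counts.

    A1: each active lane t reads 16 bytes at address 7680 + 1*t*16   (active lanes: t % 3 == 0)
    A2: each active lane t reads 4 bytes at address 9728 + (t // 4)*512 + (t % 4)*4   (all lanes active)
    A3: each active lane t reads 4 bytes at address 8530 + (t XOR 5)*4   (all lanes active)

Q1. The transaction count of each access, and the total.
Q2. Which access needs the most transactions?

A1: 1 transaction
A2: 2 transactions
A3: 1 transaction

Answer: 1,2,1; total 4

Answer: A2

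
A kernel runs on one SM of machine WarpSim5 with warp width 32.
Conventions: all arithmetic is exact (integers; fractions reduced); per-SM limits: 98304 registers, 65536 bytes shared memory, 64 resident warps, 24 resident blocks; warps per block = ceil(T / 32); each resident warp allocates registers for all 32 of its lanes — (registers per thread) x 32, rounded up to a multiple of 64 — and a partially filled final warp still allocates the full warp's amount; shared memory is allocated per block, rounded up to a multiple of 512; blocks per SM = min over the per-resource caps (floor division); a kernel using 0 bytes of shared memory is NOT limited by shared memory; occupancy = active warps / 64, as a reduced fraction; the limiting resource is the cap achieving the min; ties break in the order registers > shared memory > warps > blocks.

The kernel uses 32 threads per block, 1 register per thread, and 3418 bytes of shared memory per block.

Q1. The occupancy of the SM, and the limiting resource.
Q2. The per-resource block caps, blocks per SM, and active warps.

Answer: occupancy 9/32, limited by shared memory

registers: 1536 blocks
shared memory: 18 blocks
warps: 64 blocks
blocks: 24 blocks

Answer: 18 blocks, 18 active warps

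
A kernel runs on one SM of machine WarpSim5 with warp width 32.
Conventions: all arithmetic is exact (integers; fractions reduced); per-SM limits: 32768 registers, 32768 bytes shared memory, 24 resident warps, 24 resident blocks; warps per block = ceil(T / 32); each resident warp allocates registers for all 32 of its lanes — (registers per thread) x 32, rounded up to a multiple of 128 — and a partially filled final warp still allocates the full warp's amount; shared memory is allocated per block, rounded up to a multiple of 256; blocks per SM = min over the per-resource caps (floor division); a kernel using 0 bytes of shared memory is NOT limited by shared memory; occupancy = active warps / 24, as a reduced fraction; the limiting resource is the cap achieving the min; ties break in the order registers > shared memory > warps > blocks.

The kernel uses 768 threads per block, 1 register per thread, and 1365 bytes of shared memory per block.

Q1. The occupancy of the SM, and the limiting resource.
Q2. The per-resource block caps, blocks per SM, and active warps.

Answer: occupancy 1, limited by warps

registers: 10 blocks
shared memory: 21 blocks
warps: 1 block
blocks: 24 blocks

Answer: 1 block, 24 active warps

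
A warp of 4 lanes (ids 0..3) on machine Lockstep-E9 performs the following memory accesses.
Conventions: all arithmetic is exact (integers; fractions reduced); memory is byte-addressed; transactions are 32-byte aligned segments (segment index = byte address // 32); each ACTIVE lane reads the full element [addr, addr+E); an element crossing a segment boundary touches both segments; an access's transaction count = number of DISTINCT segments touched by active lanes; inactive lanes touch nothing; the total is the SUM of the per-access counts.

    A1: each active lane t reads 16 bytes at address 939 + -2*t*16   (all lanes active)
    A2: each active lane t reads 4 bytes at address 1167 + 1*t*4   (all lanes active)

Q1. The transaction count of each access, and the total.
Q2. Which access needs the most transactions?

A1: 4 transactions
A2: 1 transaction

Answer: 4,1; total 5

Answer: A1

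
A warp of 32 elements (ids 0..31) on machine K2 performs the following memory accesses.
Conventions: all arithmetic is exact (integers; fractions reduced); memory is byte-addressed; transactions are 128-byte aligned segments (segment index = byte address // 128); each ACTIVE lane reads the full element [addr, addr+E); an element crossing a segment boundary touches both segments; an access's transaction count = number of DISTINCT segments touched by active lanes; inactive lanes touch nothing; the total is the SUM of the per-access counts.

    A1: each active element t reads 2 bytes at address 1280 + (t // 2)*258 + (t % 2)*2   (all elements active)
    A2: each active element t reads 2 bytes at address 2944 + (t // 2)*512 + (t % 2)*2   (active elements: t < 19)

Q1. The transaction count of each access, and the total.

A1: 16 transactions
A2: 10 transactions

Answer: 16,10; total 26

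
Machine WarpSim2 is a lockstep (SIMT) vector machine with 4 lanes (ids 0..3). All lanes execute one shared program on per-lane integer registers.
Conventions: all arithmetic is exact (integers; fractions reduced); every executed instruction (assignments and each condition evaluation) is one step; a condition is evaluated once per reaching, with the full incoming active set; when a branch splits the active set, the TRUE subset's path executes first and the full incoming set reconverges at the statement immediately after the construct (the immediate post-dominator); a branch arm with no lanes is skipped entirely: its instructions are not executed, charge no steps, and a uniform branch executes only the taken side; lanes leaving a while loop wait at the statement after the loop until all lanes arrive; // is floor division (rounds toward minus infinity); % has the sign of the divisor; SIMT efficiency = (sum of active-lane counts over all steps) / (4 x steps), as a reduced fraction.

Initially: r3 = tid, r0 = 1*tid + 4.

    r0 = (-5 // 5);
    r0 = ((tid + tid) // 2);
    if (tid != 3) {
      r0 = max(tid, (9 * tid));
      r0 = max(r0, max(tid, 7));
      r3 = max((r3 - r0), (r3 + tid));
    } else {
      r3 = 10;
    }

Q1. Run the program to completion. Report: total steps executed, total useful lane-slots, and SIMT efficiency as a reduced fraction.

Answer: 7 steps, 22 useful, 11/14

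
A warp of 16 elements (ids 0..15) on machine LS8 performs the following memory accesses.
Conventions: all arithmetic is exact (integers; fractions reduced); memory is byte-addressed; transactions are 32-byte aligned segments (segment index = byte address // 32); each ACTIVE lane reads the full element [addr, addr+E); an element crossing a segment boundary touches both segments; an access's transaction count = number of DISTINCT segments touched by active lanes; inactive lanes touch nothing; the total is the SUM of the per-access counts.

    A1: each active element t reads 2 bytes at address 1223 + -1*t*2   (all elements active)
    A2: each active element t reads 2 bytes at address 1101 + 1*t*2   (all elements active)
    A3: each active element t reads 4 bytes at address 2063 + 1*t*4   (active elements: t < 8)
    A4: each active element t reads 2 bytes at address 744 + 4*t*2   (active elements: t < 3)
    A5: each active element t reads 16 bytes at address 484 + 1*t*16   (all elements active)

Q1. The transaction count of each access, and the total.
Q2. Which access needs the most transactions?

A1: 2 transactions
A2: 2 transactions
A3: 2 transactions
A4: 1 transaction
A5: 9 transactions

Answer: 2,2,2,1,9; total 16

Answer: A5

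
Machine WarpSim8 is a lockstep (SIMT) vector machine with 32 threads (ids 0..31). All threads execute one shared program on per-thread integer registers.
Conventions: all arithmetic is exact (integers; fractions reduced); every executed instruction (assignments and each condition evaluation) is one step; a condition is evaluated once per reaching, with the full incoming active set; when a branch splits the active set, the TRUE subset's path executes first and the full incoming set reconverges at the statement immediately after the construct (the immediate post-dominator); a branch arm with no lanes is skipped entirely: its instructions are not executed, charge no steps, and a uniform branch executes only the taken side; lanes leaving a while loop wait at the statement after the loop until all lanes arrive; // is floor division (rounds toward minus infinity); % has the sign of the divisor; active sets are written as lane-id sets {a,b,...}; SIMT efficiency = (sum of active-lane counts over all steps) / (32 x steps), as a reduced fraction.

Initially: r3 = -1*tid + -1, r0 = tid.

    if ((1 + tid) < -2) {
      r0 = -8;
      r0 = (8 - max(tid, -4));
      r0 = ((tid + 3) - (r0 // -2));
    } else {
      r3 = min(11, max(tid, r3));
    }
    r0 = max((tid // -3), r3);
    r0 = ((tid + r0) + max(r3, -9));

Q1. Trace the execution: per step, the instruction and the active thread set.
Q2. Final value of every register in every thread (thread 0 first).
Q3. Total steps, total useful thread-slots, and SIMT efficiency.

step 0: eval ((1 + tid) < -2)        {0,1,2,3,4,5,6,7,8,9,10,11,12,13,14,15,16,17,18,19,20,21,22,23,24,25,26,27,28,29,30,31}
step 1: r3 <- min(11, max(tid, r3))  {0,1,2,3,4,5,6,7,8,9,10,11,12,13,14,15,16,17,18,19,20,21,22,23,24,25,26,27,28,29,30,31}
step 2: r0 <- max((tid // -3), r3)   {0,1,2,3,4,5,6,7,8,9,10,11,12,13,14,15,16,17,18,19,20,21,22,23,24,25,26,27,28,29,30,31}
step 3: r0 <- ((tid + r0) + max(r3, -9)) {0,1,2,3,4,5,6,7,8,9,10,11,12,13,14,15,16,17,18,19,20,21,22,23,24,25,26,27,28,29,30,31}

Answer: 4 steps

r3: 0,1,2,3,4,5,6,7,8,9,10,11,11,11,11,11,11,11,11,11,11,11,11,11,11,11,11,11,11,11,11,11
r0: 0,3,6,9,12,15,18,21,24,27,30,33,34,35,36,37,38,39,40,41,42,43,44,45,46,47,48,49,50,51,52,53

steps = 4; useful = 128; efficiency = 128/128 = 1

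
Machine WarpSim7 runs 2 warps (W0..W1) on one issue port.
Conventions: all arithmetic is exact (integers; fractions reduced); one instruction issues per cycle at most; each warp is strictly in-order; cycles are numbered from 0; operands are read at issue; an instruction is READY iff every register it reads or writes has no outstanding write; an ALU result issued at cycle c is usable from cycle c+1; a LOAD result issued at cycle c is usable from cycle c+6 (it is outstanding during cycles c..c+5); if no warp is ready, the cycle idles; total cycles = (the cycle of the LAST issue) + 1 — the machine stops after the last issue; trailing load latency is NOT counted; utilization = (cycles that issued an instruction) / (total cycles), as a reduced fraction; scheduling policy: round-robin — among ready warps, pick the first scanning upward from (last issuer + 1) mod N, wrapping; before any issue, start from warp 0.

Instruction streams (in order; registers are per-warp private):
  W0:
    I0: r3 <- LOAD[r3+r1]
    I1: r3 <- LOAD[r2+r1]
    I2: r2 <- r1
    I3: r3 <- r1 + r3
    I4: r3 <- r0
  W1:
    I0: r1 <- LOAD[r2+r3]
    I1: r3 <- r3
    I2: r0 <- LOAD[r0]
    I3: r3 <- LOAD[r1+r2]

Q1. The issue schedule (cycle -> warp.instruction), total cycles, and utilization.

cycle 0: W0.I0
cycle 1: W1.I0
cycle 2: W1.I1
cycle 3: W1.I2
cycle 4: idle
cycle 5: idle
cycle 6: W0.I1
cycle 7: W1.I3
cycle 8: W0.I2
cycle 9: idle
cycle 10: idle
cycle 11: idle
cycle 12: W0.I3
cycle 13: W0.I4

Answer: 14 cycles, utilization 9/14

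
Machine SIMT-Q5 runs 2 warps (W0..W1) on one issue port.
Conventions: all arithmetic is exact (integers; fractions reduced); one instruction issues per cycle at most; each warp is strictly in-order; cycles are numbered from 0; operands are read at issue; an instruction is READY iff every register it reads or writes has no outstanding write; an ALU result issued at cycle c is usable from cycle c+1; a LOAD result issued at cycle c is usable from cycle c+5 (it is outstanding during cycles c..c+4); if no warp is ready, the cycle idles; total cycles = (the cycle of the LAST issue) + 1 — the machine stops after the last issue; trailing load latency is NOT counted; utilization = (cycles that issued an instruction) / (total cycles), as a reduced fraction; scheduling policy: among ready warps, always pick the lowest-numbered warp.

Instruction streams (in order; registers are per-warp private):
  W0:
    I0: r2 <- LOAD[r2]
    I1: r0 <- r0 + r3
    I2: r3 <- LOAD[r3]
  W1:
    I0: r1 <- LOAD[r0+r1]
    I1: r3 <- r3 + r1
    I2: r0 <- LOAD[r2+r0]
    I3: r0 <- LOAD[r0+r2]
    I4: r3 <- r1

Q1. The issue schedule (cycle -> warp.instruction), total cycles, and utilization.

cycle 0: W0.I0
cycle 1: W0.I1
cycle 2: W0.I2
cycle 3: W1.I0
cycle 4: idle
cycle 5: idle
cycle 6: idle
cycle 7: idle
cycle 8: W1.I1
cycle 9: W1.I2
cycle 10: idle
cycle 11: idle
cycle 12: idle
cycle 13: idle
cycle 14: W1.I3
cycle 15: W1.I4

Answer: 16 cycles, utilization 1/2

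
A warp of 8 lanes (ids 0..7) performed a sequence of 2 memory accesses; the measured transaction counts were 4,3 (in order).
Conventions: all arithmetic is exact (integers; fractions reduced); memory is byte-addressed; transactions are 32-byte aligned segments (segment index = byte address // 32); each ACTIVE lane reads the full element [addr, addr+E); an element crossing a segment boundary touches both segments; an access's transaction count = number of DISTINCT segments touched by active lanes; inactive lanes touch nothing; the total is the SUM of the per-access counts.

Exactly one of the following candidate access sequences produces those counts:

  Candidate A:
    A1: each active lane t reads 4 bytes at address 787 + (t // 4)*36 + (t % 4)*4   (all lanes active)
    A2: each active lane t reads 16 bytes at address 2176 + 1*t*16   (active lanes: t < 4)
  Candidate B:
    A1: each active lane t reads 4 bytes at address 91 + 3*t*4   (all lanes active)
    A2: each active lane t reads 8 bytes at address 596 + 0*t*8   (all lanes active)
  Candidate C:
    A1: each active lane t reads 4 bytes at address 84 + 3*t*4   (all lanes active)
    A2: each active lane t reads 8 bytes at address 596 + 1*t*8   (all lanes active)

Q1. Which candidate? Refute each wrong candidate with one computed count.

A: A1 gives 3 transactions, not 4
B: A2 gives 1 transaction, not 3
C: all counts match (4,3)

Answer: C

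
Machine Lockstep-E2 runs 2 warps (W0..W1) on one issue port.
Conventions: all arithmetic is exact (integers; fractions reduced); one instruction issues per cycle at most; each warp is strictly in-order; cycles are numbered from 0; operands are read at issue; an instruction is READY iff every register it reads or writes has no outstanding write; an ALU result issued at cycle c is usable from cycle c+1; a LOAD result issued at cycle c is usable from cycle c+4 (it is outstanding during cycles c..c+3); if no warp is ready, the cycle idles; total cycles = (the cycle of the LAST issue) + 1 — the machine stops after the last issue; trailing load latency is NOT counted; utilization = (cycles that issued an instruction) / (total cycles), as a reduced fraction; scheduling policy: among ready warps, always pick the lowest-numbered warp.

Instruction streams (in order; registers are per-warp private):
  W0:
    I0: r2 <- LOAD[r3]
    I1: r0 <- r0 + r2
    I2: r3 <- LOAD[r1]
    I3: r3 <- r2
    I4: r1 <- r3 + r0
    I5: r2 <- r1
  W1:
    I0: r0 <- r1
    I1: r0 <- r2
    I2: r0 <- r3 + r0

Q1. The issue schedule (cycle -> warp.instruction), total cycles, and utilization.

cycle 0: W0.I0
cycle 1: W1.I0
cycle 2: W1.I1
cycle 3: W1.I2
cycle 4: W0.I1
cycle 5: W0.I2
cycle 6: idle
cycle 7: idle
cycle 8: idle
cycle 9: W0.I3
cycle 10: W0.I4
cycle 11: W0.I5

Answer: 12 cycles, utilization 3/4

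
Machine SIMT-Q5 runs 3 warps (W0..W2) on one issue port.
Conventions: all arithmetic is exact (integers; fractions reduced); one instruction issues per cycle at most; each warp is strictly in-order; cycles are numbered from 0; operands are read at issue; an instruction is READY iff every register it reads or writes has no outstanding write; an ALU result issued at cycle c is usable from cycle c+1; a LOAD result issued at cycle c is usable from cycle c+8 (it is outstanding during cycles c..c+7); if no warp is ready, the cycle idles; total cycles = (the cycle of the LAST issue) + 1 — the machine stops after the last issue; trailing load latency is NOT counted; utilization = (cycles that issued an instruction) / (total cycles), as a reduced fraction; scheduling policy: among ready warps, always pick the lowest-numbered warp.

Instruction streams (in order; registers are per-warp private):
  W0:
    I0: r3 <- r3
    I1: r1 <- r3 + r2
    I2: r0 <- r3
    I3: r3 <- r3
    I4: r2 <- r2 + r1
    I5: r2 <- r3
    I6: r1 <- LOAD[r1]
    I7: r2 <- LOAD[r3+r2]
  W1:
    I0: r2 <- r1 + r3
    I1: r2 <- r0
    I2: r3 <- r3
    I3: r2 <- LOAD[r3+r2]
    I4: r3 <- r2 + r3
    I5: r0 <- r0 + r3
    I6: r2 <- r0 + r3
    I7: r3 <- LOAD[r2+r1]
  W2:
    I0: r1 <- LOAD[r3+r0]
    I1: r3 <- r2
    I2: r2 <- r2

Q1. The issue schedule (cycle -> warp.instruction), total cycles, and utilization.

cycle 0: W0.I0
cycle 1: W0.I1
cycle 2: W0.I2
cycle 3: W0.I3
cycle 4: W0.I4
cycle 5: W0.I5
cycle 6: W0.I6
cycle 7: W0.I7
cycle 8: W1.I0
cycle 9: W1.I1
cycle 10: W1.I2
cycle 11: W1.I3
cycle 12: W2.I0
cycle 13: W2.I1
cycle 14: W2.I2
cycle 15: idle
cycle 16: idle
cycle 17: idle
cycle 18: idle
cycle 19: W1.I4
cycle 20: W1.I5
cycle 21: W1.I6
cycle 22: W1.I7

Answer: 23 cycles, utilization 19/23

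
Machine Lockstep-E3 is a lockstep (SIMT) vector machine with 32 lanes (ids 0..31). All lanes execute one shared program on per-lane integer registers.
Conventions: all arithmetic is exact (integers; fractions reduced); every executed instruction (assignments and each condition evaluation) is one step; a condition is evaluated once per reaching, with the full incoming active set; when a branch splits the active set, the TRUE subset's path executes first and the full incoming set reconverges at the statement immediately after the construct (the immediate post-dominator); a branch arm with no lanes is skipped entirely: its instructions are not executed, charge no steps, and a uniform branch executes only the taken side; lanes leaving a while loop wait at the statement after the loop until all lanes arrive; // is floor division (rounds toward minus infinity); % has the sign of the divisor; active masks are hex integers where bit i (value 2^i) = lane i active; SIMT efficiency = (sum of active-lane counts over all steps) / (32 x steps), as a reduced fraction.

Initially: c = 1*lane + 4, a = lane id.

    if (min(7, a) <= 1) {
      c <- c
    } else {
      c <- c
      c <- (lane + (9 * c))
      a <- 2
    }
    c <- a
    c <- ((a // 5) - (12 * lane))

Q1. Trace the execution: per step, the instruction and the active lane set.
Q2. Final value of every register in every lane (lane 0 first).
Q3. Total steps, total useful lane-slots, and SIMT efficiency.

step 0: eval (min(7, a) <= 1)        0xffffffff
step 1: c <- c                       0x00000003
step 2: c <- c                       0xfffffffc
step 3: c <- (lane + (9 * c))        0xfffffffc
step 4: a <- 2                       0xfffffffc
step 5: c <- a                       0xffffffff
step 6: c <- ((a // 5) - (12 * lane)) 0xffffffff

Answer: 7 steps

c: 0,-12,-24,-36,-48,-60,-72,-84,-96,-108,-120,-132,-144,-156,-168,-180,-192,-204,-216,-228,-240,-252,-264,-276,-288,-300,-312,-324,-336,-348,-360,-372
a: 0,1,2,2,2,2,2,2,2,2,2,2,2,2,2,2,2,2,2,2,2,2,2,2,2,2,2,2,2,2,2,2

steps = 7; useful = 188; efficiency = 188/224 = 47/56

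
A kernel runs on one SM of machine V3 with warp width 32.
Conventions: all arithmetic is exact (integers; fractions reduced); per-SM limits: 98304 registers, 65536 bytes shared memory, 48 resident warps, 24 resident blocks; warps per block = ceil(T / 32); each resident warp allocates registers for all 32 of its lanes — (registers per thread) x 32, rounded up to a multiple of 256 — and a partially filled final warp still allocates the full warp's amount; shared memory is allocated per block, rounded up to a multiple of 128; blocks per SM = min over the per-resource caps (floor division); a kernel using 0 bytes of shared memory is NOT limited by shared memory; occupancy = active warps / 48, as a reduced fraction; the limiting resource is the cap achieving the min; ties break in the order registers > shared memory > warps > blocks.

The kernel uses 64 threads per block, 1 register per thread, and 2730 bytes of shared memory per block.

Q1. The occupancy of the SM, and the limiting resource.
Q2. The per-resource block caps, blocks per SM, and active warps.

Answer: occupancy 23/24, limited by shared memory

registers: 192 blocks
shared memory: 23 blocks
warps: 24 blocks
blocks: 24 blocks

Answer: 23 blocks, 46 active warps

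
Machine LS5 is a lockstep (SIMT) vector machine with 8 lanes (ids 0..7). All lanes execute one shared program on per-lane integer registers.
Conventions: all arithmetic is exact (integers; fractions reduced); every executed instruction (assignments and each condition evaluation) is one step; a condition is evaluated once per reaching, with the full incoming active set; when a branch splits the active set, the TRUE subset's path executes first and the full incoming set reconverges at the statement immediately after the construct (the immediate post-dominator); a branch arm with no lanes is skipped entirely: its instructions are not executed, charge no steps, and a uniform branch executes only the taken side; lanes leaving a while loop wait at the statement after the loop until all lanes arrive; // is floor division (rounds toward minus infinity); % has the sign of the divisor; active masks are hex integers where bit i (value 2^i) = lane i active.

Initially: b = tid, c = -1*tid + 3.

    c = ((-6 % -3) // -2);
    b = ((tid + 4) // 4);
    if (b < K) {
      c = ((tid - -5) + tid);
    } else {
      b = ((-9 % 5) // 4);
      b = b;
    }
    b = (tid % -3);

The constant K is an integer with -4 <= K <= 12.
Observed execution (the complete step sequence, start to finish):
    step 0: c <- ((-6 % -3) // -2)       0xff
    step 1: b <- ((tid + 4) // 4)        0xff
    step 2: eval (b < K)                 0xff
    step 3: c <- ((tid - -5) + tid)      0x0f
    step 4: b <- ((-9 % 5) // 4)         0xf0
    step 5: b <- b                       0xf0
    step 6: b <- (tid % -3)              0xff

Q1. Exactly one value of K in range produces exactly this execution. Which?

Answer: K = 2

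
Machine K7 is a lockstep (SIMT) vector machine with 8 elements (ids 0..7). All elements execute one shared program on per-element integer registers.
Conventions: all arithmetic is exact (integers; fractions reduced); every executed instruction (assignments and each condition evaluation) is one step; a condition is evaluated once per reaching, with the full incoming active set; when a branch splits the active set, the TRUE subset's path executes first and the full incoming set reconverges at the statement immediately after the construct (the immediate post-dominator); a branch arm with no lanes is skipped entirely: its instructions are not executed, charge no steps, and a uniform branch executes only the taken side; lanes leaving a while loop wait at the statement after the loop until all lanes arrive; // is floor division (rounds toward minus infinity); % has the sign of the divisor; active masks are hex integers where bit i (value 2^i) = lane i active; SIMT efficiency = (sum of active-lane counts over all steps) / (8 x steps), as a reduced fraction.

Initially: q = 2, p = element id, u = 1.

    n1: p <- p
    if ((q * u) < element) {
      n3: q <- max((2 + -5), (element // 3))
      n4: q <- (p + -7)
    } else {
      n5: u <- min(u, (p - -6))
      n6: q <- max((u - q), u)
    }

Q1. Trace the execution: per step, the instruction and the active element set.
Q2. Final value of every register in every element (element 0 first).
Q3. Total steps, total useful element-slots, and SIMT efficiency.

step 0: p <- p                       0xff
step 1: eval ((q * u) < element)     0xff
step 2: q <- max((2 + -5), (element // 3)) 0xf8
step 3: q <- (p + -7)                0xf8
step 4: u <- min(u, (p - -6))        0x07
step 5: q <- max((u - q), u)         0x07

Answer: 6 steps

q: 1,1,1,-4,-3,-2,-1,0
p: 0,1,2,3,4,5,6,7
u: 1,1,1,1,1,1,1,1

steps = 6; useful = 32; efficiency = 32/48 = 2/3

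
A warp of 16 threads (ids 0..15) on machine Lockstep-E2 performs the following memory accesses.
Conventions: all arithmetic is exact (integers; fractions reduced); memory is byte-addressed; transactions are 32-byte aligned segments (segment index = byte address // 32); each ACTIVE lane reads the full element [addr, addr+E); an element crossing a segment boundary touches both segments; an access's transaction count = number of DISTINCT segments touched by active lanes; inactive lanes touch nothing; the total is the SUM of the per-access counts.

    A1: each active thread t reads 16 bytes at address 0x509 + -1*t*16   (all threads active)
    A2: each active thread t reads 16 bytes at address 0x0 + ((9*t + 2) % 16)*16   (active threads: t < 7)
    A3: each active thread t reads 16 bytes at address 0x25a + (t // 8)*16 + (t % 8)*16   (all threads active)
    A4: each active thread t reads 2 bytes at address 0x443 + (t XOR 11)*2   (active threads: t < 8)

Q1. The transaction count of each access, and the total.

A1: 9 transactions
A2: 7 transactions
A3: 6 transactions
A4: 2 transactions

Answer: 9,7,6,2; total 24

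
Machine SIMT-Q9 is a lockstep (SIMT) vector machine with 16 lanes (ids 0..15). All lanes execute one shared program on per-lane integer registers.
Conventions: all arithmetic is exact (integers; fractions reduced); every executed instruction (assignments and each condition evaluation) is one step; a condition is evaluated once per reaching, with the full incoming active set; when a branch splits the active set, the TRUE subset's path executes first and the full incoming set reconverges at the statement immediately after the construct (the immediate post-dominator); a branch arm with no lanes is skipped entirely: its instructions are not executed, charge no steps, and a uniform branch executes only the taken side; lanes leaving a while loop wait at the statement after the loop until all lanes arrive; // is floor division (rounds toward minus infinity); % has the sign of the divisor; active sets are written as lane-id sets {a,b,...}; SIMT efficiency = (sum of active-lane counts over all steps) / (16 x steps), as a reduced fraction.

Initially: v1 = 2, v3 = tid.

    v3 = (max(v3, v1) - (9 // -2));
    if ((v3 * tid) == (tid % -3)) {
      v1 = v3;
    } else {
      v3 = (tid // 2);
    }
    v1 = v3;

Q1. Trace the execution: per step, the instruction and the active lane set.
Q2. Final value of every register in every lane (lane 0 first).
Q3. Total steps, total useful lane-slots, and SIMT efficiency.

step 0: v3 <- (max(v3, v1) - (9 // -2)) {0,1,2,3,4,5,6,7,8,9,10,11,12,13,14,15}
step 1: eval ((v3 * tid) == (tid % -3)) {0,1,2,3,4,5,6,7,8,9,10,11,12,13,14,15}
step 2: v1 <- v3                     {0}
step 3: v3 <- (tid // 2)             {1,2,3,4,5,6,7,8,9,10,11,12,13,14,15}
step 4: v1 <- v3                     {0,1,2,3,4,5,6,7,8,9,10,11,12,13,14,15}

Answer: 5 steps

v1: 7,0,1,1,2,2,3,3,4,4,5,5,6,6,7,7
v3: 7,0,1,1,2,2,3,3,4,4,5,5,6,6,7,7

steps = 5; useful = 64; efficiency = 64/80 = 4/5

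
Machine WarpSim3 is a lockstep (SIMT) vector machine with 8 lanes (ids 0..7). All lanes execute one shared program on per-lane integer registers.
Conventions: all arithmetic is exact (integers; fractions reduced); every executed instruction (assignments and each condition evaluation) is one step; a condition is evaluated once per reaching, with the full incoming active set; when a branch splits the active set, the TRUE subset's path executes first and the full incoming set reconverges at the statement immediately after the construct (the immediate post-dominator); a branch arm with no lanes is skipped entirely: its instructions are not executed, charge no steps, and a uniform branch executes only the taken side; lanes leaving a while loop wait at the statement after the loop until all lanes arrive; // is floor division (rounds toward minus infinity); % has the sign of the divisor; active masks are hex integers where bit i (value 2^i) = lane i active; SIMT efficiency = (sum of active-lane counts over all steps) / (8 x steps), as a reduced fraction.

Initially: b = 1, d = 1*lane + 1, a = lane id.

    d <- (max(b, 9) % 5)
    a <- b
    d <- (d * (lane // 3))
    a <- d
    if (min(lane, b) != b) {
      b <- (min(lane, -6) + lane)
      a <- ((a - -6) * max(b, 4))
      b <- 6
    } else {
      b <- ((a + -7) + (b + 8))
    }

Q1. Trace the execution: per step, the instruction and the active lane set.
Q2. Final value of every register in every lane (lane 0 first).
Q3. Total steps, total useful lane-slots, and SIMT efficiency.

step 0: d <- (max(b, 9) % 5)         0xff
step 1: a <- b                       0xff
step 2: d <- (d * (lane // 3))       0xff
step 3: a <- d                       0xff
step 4: eval (min(lane, b) != b)     0xff
step 5: b <- (min(lane, -6) + lane)  0x01
step 6: a <- ((a - -6) * max(b, 4))  0x01
step 7: b <- 6                       0x01
step 8: b <- ((a + -7) + (b + 8))    0xfe

Answer: 9 steps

b: 6,2,2,6,6,6,10,10
d: 0,0,0,4,4,4,8,8
a: 24,0,0,4,4,4,8,8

steps = 9; useful = 50; efficiency = 50/72 = 25/36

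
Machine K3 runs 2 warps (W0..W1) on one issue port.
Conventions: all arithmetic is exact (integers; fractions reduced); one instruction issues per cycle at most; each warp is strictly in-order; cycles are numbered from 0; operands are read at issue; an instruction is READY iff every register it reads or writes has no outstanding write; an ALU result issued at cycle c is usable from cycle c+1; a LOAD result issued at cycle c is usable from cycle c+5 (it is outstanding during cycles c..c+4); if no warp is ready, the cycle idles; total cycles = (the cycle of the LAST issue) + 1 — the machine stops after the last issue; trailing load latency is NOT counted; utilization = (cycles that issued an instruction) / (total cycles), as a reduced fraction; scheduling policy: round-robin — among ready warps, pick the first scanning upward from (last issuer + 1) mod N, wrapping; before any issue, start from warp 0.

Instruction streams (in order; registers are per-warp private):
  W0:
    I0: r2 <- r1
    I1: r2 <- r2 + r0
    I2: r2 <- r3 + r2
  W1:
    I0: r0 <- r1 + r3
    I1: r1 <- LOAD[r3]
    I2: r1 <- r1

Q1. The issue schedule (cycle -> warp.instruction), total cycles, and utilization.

cycle 0: W0.I0
cycle 1: W1.I0
cycle 2: W0.I1
cycle 3: W1.I1
cycle 4: W0.I2
cycle 5: idle
cycle 6: idle
cycle 7: idle
cycle 8: W1.I2

Answer: 9 cycles, utilization 2/3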